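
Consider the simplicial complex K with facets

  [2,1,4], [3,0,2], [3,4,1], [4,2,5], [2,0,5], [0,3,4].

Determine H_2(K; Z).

We work with the vertex ordering 0 < 1 < 2 < 3 < 4 < 5. The simplices of K, each written with vertices in increasing order, are:

  0-simplices (6): [0], [1], [2], [3], [4], [5]
  1-simplices (12): [0,2], [0,3], [0,4], [0,5], [1,2], [1,3], [1,4], [2,3], [2,4], [2,5], [3,4], [4,5]
  2-simplices (6): [0,2,3], [0,2,5], [0,3,4], [1,2,4], [1,3,4], [2,4,5]

so the chain groups are C_0 ≅ Z^6, C_1 ≅ Z^12, C_2 ≅ Z^6.

Boundary ∂_1: C_1 → C_0 is given by ∂[p,q] = [q] − [p]. For instance
  ∂[0,2] = [2] − [0].
As a 6×12 matrix over Z this has rank 5, with invariant factors (1,1,1,1,1).

Boundary ∂_2: C_2 → C_1 sends each 2-simplex [p,q,r] to [q,r] − [p,r] + [p,q]. For instance
  ∂[0,2,5] = [2,5] − [0,5] + [0,2],
  ∂[2,4,5] = [4,5] − [2,5] + [2,4].
The resulting 12×6 matrix has rank 6, and its Smith normal form has invariant factors (1,1,1,1,1,1).

Now H_k = ker ∂_k / im ∂_{k+1}, so:

  H_2: rank ker ∂_2 − rank ∂_3 = (6 − 6) − 0 = 0, and there is no ∂_3, so H_2 ≅ 0.

(K is a triangulation of the cylinder S^1 x I.)

H_2 = 0.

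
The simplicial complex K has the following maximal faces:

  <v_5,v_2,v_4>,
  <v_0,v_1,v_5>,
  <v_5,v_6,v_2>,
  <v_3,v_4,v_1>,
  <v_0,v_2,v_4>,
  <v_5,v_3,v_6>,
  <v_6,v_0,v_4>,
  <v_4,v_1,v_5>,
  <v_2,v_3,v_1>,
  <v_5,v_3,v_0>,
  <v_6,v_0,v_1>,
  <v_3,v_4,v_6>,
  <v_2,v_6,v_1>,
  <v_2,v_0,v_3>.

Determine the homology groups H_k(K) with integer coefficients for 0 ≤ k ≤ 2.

We work with the vertex ordering v_0 < v_1 < v_2 < v_3 < v_4 < v_5 < v_6. The simplices of K, each written with vertices in increasing order, are:

  0-simplices (7): [v_0], [v_1], [v_2], [v_3], [v_4], [v_5], [v_6]
  1-simplices (21): (21 of them)
  2-simplices (14): (14 of them)

so the chain groups are C_0 ≅ Z^7, C_1 ≅ Z^21, C_2 ≅ Z^14.

∂_1: C_1 → C_0 is given by ∂[p,q] = [q] − [p]. For instance
  ∂[v_5,v_6] = [v_6] − [v_5].
The resulting 7×21 matrix has rank 6, and its Smith normal form has invariant factors (1,1,1,1,1,1).

The boundary map ∂_2: C_2 → C_1 acts by ∂[p,q,r] = [q,r] − [p,r] + [p,q]. For instance
  ∂[v_0,v_3,v_5] = [v_3,v_5] − [v_0,v_5] + [v_0,v_3],
  ∂[v_1,v_4,v_5] = [v_4,v_5] − [v_1,v_5] + [v_1,v_4].
This gives a 21×14 integer matrix of rank 13; reducing to Smith normal form yields diagonal entries (1,1,1,1,1,1,1,1,1,1,1,1,1).

Now H_k = ker ∂_k / im ∂_{k+1}, so:

  H_0: rank C_0 − rank ∂_1 = 7 − 6 = 1, and the invariant factors of ∂_1 are all 1, so H_0 ≅ Z.
  H_1: rank ker ∂_1 − rank ∂_2 = (21 − 6) − 13 = 2, and the invariant factors of ∂_2 are all 1, so H_1 ≅ Z^2.
  H_2: rank ker ∂_2 − rank ∂_3 = (14 − 13) − 0 = 1, and there is no ∂_3, so H_2 ≅ Z.

(K is a triangulation of the torus T^2.)

H_0 = Z,  H_1 = Z^2,  H_2 = Z.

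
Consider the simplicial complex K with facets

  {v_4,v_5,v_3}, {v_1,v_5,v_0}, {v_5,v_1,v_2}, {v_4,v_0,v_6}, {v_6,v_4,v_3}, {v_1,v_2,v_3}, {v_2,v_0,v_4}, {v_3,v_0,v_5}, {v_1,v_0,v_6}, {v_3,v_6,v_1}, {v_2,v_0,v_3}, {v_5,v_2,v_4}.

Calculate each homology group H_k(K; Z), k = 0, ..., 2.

H_0 ≅ Z,  H_1 ≅ Z_2,  H_2 = 0.

Take the total order v_0 < v_1 < v_2 < v_3 < v_4 < v_5 < v_6 on the vertex set. Then K (dimension 2) consists of the simplices:

  0-simplices (7): [v_0], [v_1], [v_2], [v_3], [v_4], [v_5], [v_6]
  1-simplices (18): (18 of them)
  2-simplices (12): (12 of them)

giving chain groups C_0 ≅ Z^7, C_1 ≅ Z^18, C_2 ≅ Z^12.

The boundary map ∂_1: C_1 → C_0 maps an edge to its endpoints' difference, ∂[p,q] = q − p. For instance
  ∂[v_1,v_3] = [v_3] − [v_1].
The 7×18 boundary matrix has rank 6 and Smith normal form diag(1,1,1,1,1,1).

The boundary map ∂_2: C_2 → C_1 maps a triangle to the signed sum of its edges. For instance
  ∂[v_1,v_2,v_3] = [v_2,v_3] − [v_1,v_3] + [v_1,v_2],
  ∂[v_0,v_3,v_5] = [v_3,v_5] − [v_0,v_5] + [v_0,v_3].
The resulting 18×12 matrix has rank 12, and its Smith normal form has invariant factors (1,1,1,1,1,1,1,1,1,1,1,2).

Now H_k = ker ∂_k / im ∂_{k+1}, so:

  H_0: rank C_0 − rank ∂_1 = 7 − 6 = 1, and the invariant factors of ∂_1 are all 1, so H_0 ≅ Z.
  H_1: rank ker ∂_1 − rank ∂_2 = (18 − 6) − 12 = 0, and ∂_2 has invariant factor 2 > 1, so H_1 ≅ Z_2.
  H_2: rank ker ∂_2 − rank ∂_3 = (12 − 12) − 0 = 0, and there is no ∂_3, so H_2 ≅ 0.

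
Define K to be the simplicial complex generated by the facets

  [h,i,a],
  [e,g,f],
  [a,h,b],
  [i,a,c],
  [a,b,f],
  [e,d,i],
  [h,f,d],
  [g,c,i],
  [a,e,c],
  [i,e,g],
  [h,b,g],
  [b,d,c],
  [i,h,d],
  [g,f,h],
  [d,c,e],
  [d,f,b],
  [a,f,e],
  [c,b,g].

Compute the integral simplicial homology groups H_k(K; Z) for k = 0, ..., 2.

H_0 ≅ Z,  H_1 ≅ Z × Z/2,  H_2 = 0.

K has 9 vertices, 27 edges, 18 triangles.
rank ∂_0 = 0, rank ∂_1 = 8 ⇒ b_0 = 9 − 0 − 8 = 1; all invariant factors of ∂_1 are 1 so no torsion. So H_0 = Z.
rank ∂_1 = 8, rank ∂_2 = 18 ⇒ b_1 = 27 − 8 − 18 = 1; ∂_2 has invariant factor(s) [2] giving torsion. So H_1 = Z × Z/2.
rank ∂_2 = 18, rank ∂_3 = 0 ⇒ b_2 = 18 − 18 − 0 = 0. So H_2 = 0.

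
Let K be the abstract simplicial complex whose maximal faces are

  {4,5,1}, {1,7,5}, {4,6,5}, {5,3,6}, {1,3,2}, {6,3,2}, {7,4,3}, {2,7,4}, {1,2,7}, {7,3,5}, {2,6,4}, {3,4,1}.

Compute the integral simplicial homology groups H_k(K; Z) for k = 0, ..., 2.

We work with the vertex ordering 1 < 2 < 3 < 4 < 5 < 6 < 7. The simplices of K, each written with vertices in increasing order, are:

  0-simplices (7): [1], [2], [3], [4], [5], [6], [7]
  1-simplices (18): [1,2], [1,3], [1,4], [1,5], [1,7], [2,3], [2,4], [2,6], [2,7], [3,4], [3,5], [3,6], [3,7], [4,5], [4,6], [4,7], [5,6], [5,7]
  2-simplices (12): [1,2,3], [1,2,7], [1,3,4], [1,4,5], [1,5,7], [2,3,6], [2,4,6], [2,4,7], [3,4,7], [3,5,6], [3,5,7], [4,5,6]

giving chain groups C_0 ≅ Z^7, C_1 ≅ Z^18, C_2 ≅ Z^12.

Boundary ∂_1: C_1 → C_0 is given by ∂[p,q] = [q] − [p].
The resulting 7×18 matrix has rank 6, and its Smith normal form has invariant factors (1,1,1,1,1,1).

∂_2: C_2 → C_1 sends each 2-simplex [p,q,r] to [q,r] − [p,r] + [p,q]. For instance
  ∂[2,4,7] = [4,7] − [2,7] + [2,4],
  ∂[3,5,7] = [5,7] − [3,7] + [3,5].
The 18×12 boundary matrix has rank 12 and Smith normal form diag(1,1,1,1,1,1,1,1,1,1,1,2).

Now H_k = ker ∂_k / im ∂_{k+1}, so:

  H_0: rank C_0 − rank ∂_1 = 7 − 6 = 1, and the invariant factors of ∂_1 are all 1, so H_0 ≅ Z.
  H_1: rank ker ∂_1 − rank ∂_2 = (18 − 6) − 12 = 0, and ∂_2 has invariant factor 2 > 1, so H_1 ≅ Z/2.
  H_2: rank ker ∂_2 − rank ∂_3 = (12 − 12) − 0 = 0, and there is no ∂_3, so H_2 ≅ 0.

As a check, the Euler characteristic is 7 − 18 + 12 = 1, which agrees with 1 − 0 + 0 = 1.

H_0 ≅ Z,  H_1 ≅ Z/2,  H_2 = 0.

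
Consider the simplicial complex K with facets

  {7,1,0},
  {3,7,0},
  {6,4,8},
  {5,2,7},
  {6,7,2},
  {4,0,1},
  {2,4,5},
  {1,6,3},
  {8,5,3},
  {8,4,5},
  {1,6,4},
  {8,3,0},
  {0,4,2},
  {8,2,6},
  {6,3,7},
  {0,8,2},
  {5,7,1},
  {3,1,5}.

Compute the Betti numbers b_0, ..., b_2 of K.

b_0 = 1, b_1 = 1, b_2 = 0.

Take the total order 0 < 1 < 2 < 3 < 4 < 5 < 6 < 7 < 8 on the vertex set. Then K (dimension 2) consists of the simplices:

  0-simplices (9): [0], [1], [2], [3], [4], [5], [6], [7], [8]
  1-simplices (27): (27 of them)
  2-simplices (18): [0,1,4], [0,1,7], [0,2,4], [0,2,8], [0,3,7], [0,3,8], [1,3,5], [1,3,6], [1,4,6], [1,5,7], [2,4,5], [2,5,7], [2,6,7], [2,6,8], [3,5,8], [3,6,7], [4,5,8], [4,6,8]

so the chain groups are C_0 ≅ Z^9, C_1 ≅ Z^27, C_2 ≅ Z^18.

∂_1: C_1 → C_0 sends each edge [p,q] (with p < q) to q − p.
The resulting 9×27 matrix has rank 8, and its Smith normal form has invariant factors (1,1,1,1,1,1,1,1).

The boundary map ∂_2: C_2 → C_1 sends each 2-simplex [p,q,r] to [q,r] − [p,r] + [p,q]. For instance
  ∂[2,4,5] = [4,5] − [2,5] + [2,4],
  ∂[2,5,7] = [5,7] − [2,7] + [2,5].
This gives a 27×18 integer matrix of rank 18; reducing to Smith normal form yields diagonal entries (1,1,1,1,1,1,1,1,1,1,1,1,1,1,1,1,1,2).

Now H_k = ker ∂_k / im ∂_{k+1}, so:

  H_0: rank C_0 − rank ∂_1 = 9 − 8 = 1, and the invariant factors of ∂_1 are all 1, so H_0 ≅ Z.
  H_1: rank ker ∂_1 − rank ∂_2 = (27 − 8) − 18 = 1, and ∂_2 has invariant factor 2 > 1, so H_1 ≅ Z ⊕ Z/2.
  H_2: rank ker ∂_2 − rank ∂_3 = (18 − 18) − 0 = 0, and there is no ∂_3, so H_2 ≅ 0.

As a check, the Euler characteristic is 9 − 27 + 18 = 0, which agrees with 1 − 1 + 0 = 0.

Hence the Betti numbers are b_0 = 1, b_1 = 1, b_2 = 0.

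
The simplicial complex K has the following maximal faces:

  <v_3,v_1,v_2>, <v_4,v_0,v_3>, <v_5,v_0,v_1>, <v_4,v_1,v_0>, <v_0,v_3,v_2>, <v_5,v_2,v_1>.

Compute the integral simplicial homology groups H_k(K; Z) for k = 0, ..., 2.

H_0 = Z,  H_1 = Z,  H_2 = 0.

Take the total order v_0 < v_1 < v_2 < v_3 < v_4 < v_5 on the vertex set. Then K (dimension 2) consists of the simplices:

  0-simplices (6): [v_0], [v_1], [v_2], [v_3], [v_4], [v_5]
  1-simplices (12): [v_0,v_1], [v_0,v_2], [v_0,v_3], [v_0,v_4], [v_0,v_5], [v_1,v_2], [v_1,v_3], [v_1,v_4], [v_1,v_5], [v_2,v_3], [v_2,v_5], [v_3,v_4]
  2-simplices (6): [v_0,v_1,v_4], [v_0,v_1,v_5], [v_0,v_2,v_3], [v_0,v_3,v_4], [v_1,v_2,v_3], [v_1,v_2,v_5]

so the chain groups are C_0 ≅ Z^6, C_1 ≅ Z^12, C_2 ≅ Z^6.

Boundary ∂_1: C_1 → C_0 sends each edge [p,q] (with p < q) to q − p. For instance
  ∂[v_0,v_4] = [v_4] − [v_0].
The 6×12 boundary matrix has rank 5 and Smith normal form diag(1,1,1,1,1).

The boundary map ∂_2: C_2 → C_1 acts by ∂[p,q,r] = [q,r] − [p,r] + [p,q]. For instance
  ∂[v_1,v_2,v_5] = [v_2,v_5] − [v_1,v_5] + [v_1,v_2],
  ∂[v_0,v_1,v_5] = [v_1,v_5] − [v_0,v_5] + [v_0,v_1].
As a 12×6 matrix over Z this has rank 6, with invariant factors (1,1,1,1,1,1).

Now H_k = ker ∂_k / im ∂_{k+1}, so:

  H_0: rank C_0 − rank ∂_1 = 6 − 5 = 1, and the invariant factors of ∂_1 are all 1, so H_0 = Z.
  H_1: rank ker ∂_1 − rank ∂_2 = (12 − 5) − 6 = 1, and the invariant factors of ∂_2 are all 1, so H_1 = Z.
  H_2: rank ker ∂_2 − rank ∂_3 = (6 − 6) − 0 = 0, and there is no ∂_3, so H_2 = 0.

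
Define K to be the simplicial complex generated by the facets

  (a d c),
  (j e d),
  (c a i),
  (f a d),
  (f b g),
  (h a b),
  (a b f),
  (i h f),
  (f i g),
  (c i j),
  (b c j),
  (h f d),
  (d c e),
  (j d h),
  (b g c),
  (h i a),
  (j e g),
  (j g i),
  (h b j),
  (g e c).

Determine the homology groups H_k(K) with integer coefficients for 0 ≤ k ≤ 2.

Order the vertices as a < b < c < d < e < f < g < h < i < j. Listing each simplex with vertices in this order, K has dimension 2 with simplices:

  0-simplices (10): a, b, c, d, e, f, g, h, i, j
  1-simplices (30): ab, ac, ad, af, ah, ai, bc, bf, bg, bh, bj, cd, ce, cg, ci, cj, de, df, dh, dj, eg, ej, fg, fh, fi, gi, gj, hi, hj, ij
  2-simplices (20): abf, abh, acd, aci, adf, ahi, bcg, bcj, bfg, bhj, cde, ceg, cij, dej, dfh, dhj, egj, fgi, fhi, gij

Hence C_0 ≅ Z^10, C_1 ≅ Z^30, C_2 ≅ Z^20.

The boundary map ∂_1: C_1 → C_0 is given by ∂[p,q] = [q] − [p].
The resulting 10×30 matrix has rank 9, and its Smith normal form has invariant factors (1,1,1,1,1,1,1,1,1).

Boundary ∂_2: C_2 → C_1 maps a triangle to the signed sum of its edges. For instance
  ∂fhi = hi − fi + fh,
  ∂bhj = hj − bj + bh.
As a 30×20 matrix over Z this has rank 20, with invariant factors (1,1,1,1,1,1,1,1,1,1,1,1,1,1,1,1,1,1,1,2).

Now H_k = ker ∂_k / im ∂_{k+1}, so:

  H_0: rank C_0 − rank ∂_1 = 10 − 9 = 1, and the invariant factors of ∂_1 are all 1, so H_0 ≅ Z.
  H_1: rank ker ∂_1 − rank ∂_2 = (30 − 9) − 20 = 1, and ∂_2 has invariant factor 2 > 1, so H_1 ≅ Z ⊕ Z_2.
  H_2: rank ker ∂_2 − rank ∂_3 = (20 − 20) − 0 = 0, and there is no ∂_3, so H_2 ≅ 0.

H_0 ≅ Z,  H_1 ≅ Z ⊕ Z_2,  H_2 = 0.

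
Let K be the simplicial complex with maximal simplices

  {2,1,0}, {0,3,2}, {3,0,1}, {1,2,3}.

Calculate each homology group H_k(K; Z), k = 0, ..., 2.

Take the total order 0 < 1 < 2 < 3 on the vertex set. Then K (dimension 2) consists of the simplices:

  0-simplices (4): [0], [1], [2], [3]
  1-simplices (6): [0,1], [0,2], [0,3], [1,2], [1,3], [2,3]
  2-simplices (4): [0,1,2], [0,1,3], [0,2,3], [1,2,3]

Hence C_0 ≅ Z^4, C_1 ≅ Z^6, C_2 ≅ Z^4.

∂_1: C_1 → C_0 maps an edge to its endpoints' difference, ∂[p,q] = q − p.
The 4×6 boundary matrix has rank 3 and Smith normal form diag(1,1,1).

The boundary map ∂_2: C_2 → C_1 maps a triangle to the signed sum of its edges. For instance
  ∂[0,2,3] = [2,3] − [0,3] + [0,2],
  ∂[0,1,3] = [1,3] − [0,3] + [0,1].
The 6×4 boundary matrix has rank 3 and Smith normal form diag(1,1,1).

Computing H_k = (kernel of ∂_k) / (image of ∂_{k+1}):

  H_0: rank C_0 − rank ∂_1 = 4 − 3 = 1, and the invariant factors of ∂_1 are all 1, so H_0 ≅ Z.
  H_1: rank ker ∂_1 − rank ∂_2 = (6 − 3) − 3 = 0, and the invariant factors of ∂_2 are all 1, so H_1 ≅ 0.
  H_2: rank ker ∂_2 − rank ∂_3 = (4 − 3) − 0 = 1, and there is no ∂_3, so H_2 ≅ Z.

(K is a triangulation of the 2-sphere S^2.)

H_0 ≅ Z,  H_1 = 0,  H_2 ≅ Z.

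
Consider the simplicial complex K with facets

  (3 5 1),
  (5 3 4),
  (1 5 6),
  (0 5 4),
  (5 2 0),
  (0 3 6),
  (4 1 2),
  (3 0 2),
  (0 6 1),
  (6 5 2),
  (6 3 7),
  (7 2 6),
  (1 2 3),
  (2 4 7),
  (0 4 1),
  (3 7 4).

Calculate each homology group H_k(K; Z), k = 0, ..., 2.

H_0 = Z,  H_1 = Z^2,  H_2 = Z.

K has 8 vertices, 24 edges, 16 triangles.
rank ∂_0 = 0, rank ∂_1 = 7 ⇒ b_0 = 8 − 0 − 7 = 1; all invariant factors of ∂_1 are 1 so no torsion. So H_0 = Z.
rank ∂_1 = 7, rank ∂_2 = 15 ⇒ b_1 = 24 − 7 − 15 = 2; all invariant factors of ∂_2 are 1 so no torsion. So H_1 = Z^2.
rank ∂_2 = 15, rank ∂_3 = 0 ⇒ b_2 = 16 − 15 − 0 = 1. So H_2 = Z.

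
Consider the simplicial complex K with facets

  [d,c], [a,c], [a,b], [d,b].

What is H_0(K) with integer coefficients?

H_0 = Z.

Fix the vertex order a < b < c < d and write every simplex with vertices in increasing order. Then dim K = 1 and the simplices of K are:

  0-simplices (4): a, b, c, d
  1-simplices (4): ab, ac, bd, cd

so the chain groups are C_0 ≅ Z^4, C_1 ≅ Z^4.

The boundary map ∂_1: C_1 → C_0 sends each edge [p,q] (with p < q) to q − p.
This gives a 4×4 integer matrix of rank 3; reducing to Smith normal form yields diagonal entries (1,1,1).

Reading off H_k = ker ∂_k / im ∂_{k+1}:

  H_0: rank C_0 − rank ∂_1 = 4 − 3 = 1, and the invariant factors of ∂_1 are all 1, so H_0 = Z.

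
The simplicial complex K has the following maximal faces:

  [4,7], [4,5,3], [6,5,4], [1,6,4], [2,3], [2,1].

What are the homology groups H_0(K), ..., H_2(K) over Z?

H_0 ≅ Z,  H_1 ≅ Z,  H_2 = 0.

Take the total order 1 < 2 < 3 < 4 < 5 < 6 < 7 on the vertex set. Then K (dimension 2) consists of the simplices:

  0-simplices (7): [1], [2], [3], [4], [5], [6], [7]
  1-simplices (10): [1,2], [1,4], [1,6], [2,3], [3,4], [3,5], [4,5], [4,6], [4,7], [5,6]
  2-simplices (3): [1,4,6], [3,4,5], [4,5,6]

giving chain groups C_0 ≅ Z^7, C_1 ≅ Z^10, C_2 ≅ Z^3.

Boundary ∂_1: C_1 → C_0 maps an edge to its endpoints' difference, ∂[p,q] = q − p. For instance
  ∂[4,7] = [7] − [4].
As a 7×10 matrix over Z this has rank 6, with invariant factors (1,1,1,1,1,1).

∂_2: C_2 → C_1 sends each 2-simplex [p,q,r] to [q,r] − [p,r] + [p,q]. For instance
  ∂[1,4,6] = [4,6] − [1,6] + [1,4],
  ∂[3,4,5] = [4,5] − [3,5] + [3,4].
The resulting 10×3 matrix has rank 3, and its Smith normal form has invariant factors (1,1,1).

From H_k ≅ ker(∂_k) / im(∂_{k+1}) we obtain:

  H_0: rank C_0 − rank ∂_1 = 7 − 6 = 1, and the invariant factors of ∂_1 are all 1, so H_0 ≅ Z.
  H_1: rank ker ∂_1 − rank ∂_2 = (10 − 6) − 3 = 1, and the invariant factors of ∂_2 are all 1, so H_1 ≅ Z.
  H_2: rank ker ∂_2 − rank ∂_3 = (3 − 3) − 0 = 0, and there is no ∂_3, so H_2 ≅ 0.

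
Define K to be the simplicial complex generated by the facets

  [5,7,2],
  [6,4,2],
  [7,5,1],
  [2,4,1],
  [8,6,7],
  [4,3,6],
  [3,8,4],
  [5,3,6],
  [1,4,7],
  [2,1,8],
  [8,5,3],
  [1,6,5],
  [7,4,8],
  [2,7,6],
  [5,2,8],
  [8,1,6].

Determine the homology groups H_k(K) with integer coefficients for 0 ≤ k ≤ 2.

K has 8 vertices, 24 edges, 16 triangles.
rank ∂_0 = 0, rank ∂_1 = 7 ⇒ b_0 = 8 − 0 − 7 = 1; all invariant factors of ∂_1 are 1 so no torsion. So H_0 ≅ Z.
rank ∂_1 = 7, rank ∂_2 = 15 ⇒ b_1 = 24 − 7 − 15 = 2; all invariant factors of ∂_2 are 1 so no torsion. So H_1 ≅ Z^2.
rank ∂_2 = 15, rank ∂_3 = 0 ⇒ b_2 = 16 − 15 − 0 = 1. So H_2 ≅ Z.

H_0 ≅ Z,  H_1 ≅ Z^2,  H_2 ≅ Z.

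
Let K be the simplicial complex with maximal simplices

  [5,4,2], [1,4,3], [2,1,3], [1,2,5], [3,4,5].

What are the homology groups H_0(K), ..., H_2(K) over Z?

K has 5 vertices, 10 edges, 5 triangles.
rank ∂_0 = 0, rank ∂_1 = 4 ⇒ b_0 = 5 − 0 − 4 = 1; all invariant factors of ∂_1 are 1 so no torsion. So H_0 = Z.
rank ∂_1 = 4, rank ∂_2 = 5 ⇒ b_1 = 10 − 4 − 5 = 1; all invariant factors of ∂_2 are 1 so no torsion. So H_1 = Z.
rank ∂_2 = 5, rank ∂_3 = 0 ⇒ b_2 = 5 − 5 − 0 = 0. So H_2 = 0.

H_0 = Z,  H_1 = Z,  H_2 = 0.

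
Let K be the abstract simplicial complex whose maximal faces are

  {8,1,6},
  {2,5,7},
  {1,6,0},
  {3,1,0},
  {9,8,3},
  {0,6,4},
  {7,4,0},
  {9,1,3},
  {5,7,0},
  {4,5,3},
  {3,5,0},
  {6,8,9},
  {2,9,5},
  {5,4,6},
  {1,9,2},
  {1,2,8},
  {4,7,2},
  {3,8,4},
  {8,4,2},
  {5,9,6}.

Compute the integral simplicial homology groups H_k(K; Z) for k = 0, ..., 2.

H_0 = Z,  H_1 = Z ⊕ Z/2Z,  H_2 = 0.

We work with the vertex ordering 0 < 1 < 2 < 3 < 4 < 5 < 6 < 7 < 8 < 9. The simplices of K, each written with vertices in increasing order, are:

  0-simplices (10): [0], [1], [2], [3], [4], [5], [6], [7], [8], [9]
  1-simplices (30): (30 of them)
  2-simplices (20): (20 of them)

Hence C_0 ≅ Z^10, C_1 ≅ Z^30, C_2 ≅ Z^20.

∂_1: C_1 → C_0 sends each edge [p,q] (with p < q) to q − p.
The 10×30 boundary matrix has rank 9 and Smith normal form diag(1,1,1,1,1,1,1,1,1).

The boundary map ∂_2: C_2 → C_1 sends each 2-simplex [p,q,r] to [q,r] − [p,r] + [p,q]. For instance
  ∂[2,5,7] = [5,7] − [2,7] + [2,5],
  ∂[1,2,8] = [2,8] − [1,8] + [1,2].
The resulting 30×20 matrix has rank 20, and its Smith normal form has invariant factors (1,1,1,1,1,1,1,1,1,1,1,1,1,1,1,1,1,1,1,2).

From H_k ≅ ker(∂_k) / im(∂_{k+1}) we obtain:

  H_0: rank C_0 − rank ∂_1 = 10 − 9 = 1, and the invariant factors of ∂_1 are all 1, so H_0 = Z.
  H_1: rank ker ∂_1 − rank ∂_2 = (30 − 9) − 20 = 1, and ∂_2 has invariant factor 2 > 1, so H_1 = Z ⊕ Z/2Z.
  H_2: rank ker ∂_2 − rank ∂_3 = (20 − 20) − 0 = 0, and there is no ∂_3, so H_2 = 0.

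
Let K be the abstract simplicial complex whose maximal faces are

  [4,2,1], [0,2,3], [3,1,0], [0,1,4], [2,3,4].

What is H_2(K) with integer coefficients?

Fix the vertex order 0 < 1 < 2 < 3 < 4 and write every simplex with vertices in increasing order. Then dim K = 2 and the simplices of K are:

  0-simplices (5): [0], [1], [2], [3], [4]
  1-simplices (10): [0,1], [0,2], [0,3], [0,4], [1,2], [1,3], [1,4], [2,3], [2,4], [3,4]
  2-simplices (5): [0,1,3], [0,1,4], [0,2,3], [1,2,4], [2,3,4]

Hence C_0 ≅ Z^5, C_1 ≅ Z^10, C_2 ≅ Z^5.

∂_1: C_1 → C_0 sends each edge [p,q] (with p < q) to q − p.
This gives a 5×10 integer matrix of rank 4; reducing to Smith normal form yields diagonal entries (1,1,1,1).

Boundary ∂_2: C_2 → C_1 acts by ∂[p,q,r] = [q,r] − [p,r] + [p,q]. For instance
  ∂[0,1,4] = [1,4] − [0,4] + [0,1],
  ∂[2,3,4] = [3,4] − [2,4] + [2,3].
The resulting 10×5 matrix has rank 5, and its Smith normal form has invariant factors (1,1,1,1,1).

Reading off H_k = ker ∂_k / im ∂_{k+1}:

  H_2: rank ker ∂_2 − rank ∂_3 = (5 − 5) − 0 = 0, and there is no ∂_3, so H_2 = 0.

H_2 = 0.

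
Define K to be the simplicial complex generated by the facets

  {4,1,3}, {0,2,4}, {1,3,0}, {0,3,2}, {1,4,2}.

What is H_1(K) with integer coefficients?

We work with the vertex ordering 0 < 1 < 2 < 3 < 4. The simplices of K, each written with vertices in increasing order, are:

  0-simplices (5): [0], [1], [2], [3], [4]
  1-simplices (10): [0,1], [0,2], [0,3], [0,4], [1,2], [1,3], [1,4], [2,3], [2,4], [3,4]
  2-simplices (5): [0,1,3], [0,2,3], [0,2,4], [1,2,4], [1,3,4]

Hence C_0 ≅ Z^5, C_1 ≅ Z^10, C_2 ≅ Z^5.

The boundary map ∂_1: C_1 → C_0 is given by ∂[p,q] = [q] − [p]. For instance
  ∂[0,1] = [1] − [0].
This gives a 5×10 integer matrix of rank 4; reducing to Smith normal form yields diagonal entries (1,1,1,1).

∂_2: C_2 → C_1 maps a triangle to the signed sum of its edges. For instance
  ∂[1,3,4] = [3,4] − [1,4] + [1,3],
  ∂[0,2,4] = [2,4] − [0,4] + [0,2].
The resulting 10×5 matrix has rank 5, and its Smith normal form has invariant factors (1,1,1,1,1).

Reading off H_k = ker ∂_k / im ∂_{k+1}:

  H_1: rank ker ∂_1 − rank ∂_2 = (10 − 4) − 5 = 1, and the invariant factors of ∂_2 are all 1, so H_1 ≅ Z.

(K is a triangulation of the Möbius band.)

H_1 ≅ Z.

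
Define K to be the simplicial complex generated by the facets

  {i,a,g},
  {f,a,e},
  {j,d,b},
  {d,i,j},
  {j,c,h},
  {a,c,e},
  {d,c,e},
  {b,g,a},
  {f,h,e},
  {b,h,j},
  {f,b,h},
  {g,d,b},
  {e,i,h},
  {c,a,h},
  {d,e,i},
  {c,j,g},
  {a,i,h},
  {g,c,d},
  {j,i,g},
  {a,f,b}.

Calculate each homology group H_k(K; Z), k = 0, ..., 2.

Fix the vertex order a < b < c < d < e < f < g < h < i < j and write every simplex with vertices in increasing order. Then dim K = 2 and the simplices of K are:

  0-simplices (10): a, b, c, d, e, f, g, h, i, j
  1-simplices (30): ab, ac, ae, af, ag, ah, ai, bd, bf, bg, bh, bj, cd, ce, cg, ch, cj, de, dg, di, dj, ef, eh, ei, fh, gi, gj, hi, hj, ij
  2-simplices (20): abf, abg, ace, ach, aef, agi, ahi, bdg, bdj, bfh, bhj, cde, cdg, cgj, chj, dei, dij, efh, ehi, gij

giving chain groups C_0 ≅ Z^10, C_1 ≅ Z^30, C_2 ≅ Z^20.

Boundary ∂_1: C_1 → C_0 maps an edge to its endpoints' difference, ∂[p,q] = q − p. For instance
  ∂bd = d − b.
As a 10×30 matrix over Z this has rank 9, with invariant factors (1,1,1,1,1,1,1,1,1).

The boundary map ∂_2: C_2 → C_1 acts by ∂[p,q,r] = [q,r] − [p,r] + [p,q]. For instance
  ∂ehi = hi − ei + eh,
  ∂ace = ce − ae + ac.
The 30×20 boundary matrix has rank 20 and Smith normal form diag(1,1,1,1,1,1,1,1,1,1,1,1,1,1,1,1,1,1,1,2).

Reading off H_k = ker ∂_k / im ∂_{k+1}:

  H_0: rank C_0 − rank ∂_1 = 10 − 9 = 1, and the invariant factors of ∂_1 are all 1, so H_0 ≅ Z.
  H_1: rank ker ∂_1 − rank ∂_2 = (30 − 9) − 20 = 1, and ∂_2 has invariant factor 2 > 1, so H_1 ≅ Z ⊕ Z/2.
  H_2: rank ker ∂_2 − rank ∂_3 = (20 − 20) − 0 = 0, and there is no ∂_3, so H_2 ≅ 0.

As a check, the Euler characteristic is 10 − 30 + 20 = 0, which agrees with 1 − 1 + 0 = 0.
(K is a triangulation of the Klein bottle.)

H_0 = Z,  H_1 = Z ⊕ Z/2,  H_2 = 0.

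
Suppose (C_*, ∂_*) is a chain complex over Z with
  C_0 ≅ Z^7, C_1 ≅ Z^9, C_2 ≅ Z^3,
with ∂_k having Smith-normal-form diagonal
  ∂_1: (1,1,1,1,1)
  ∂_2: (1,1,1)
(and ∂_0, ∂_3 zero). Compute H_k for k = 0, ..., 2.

H_0 ≅ Z^2,  H_1 ≅ Z,  H_2 = 0.

H_0: b_0 = 7 − 0 − 5 = 2; torsion from ∂_1 factors > 1: none. So H_0 ≅ Z^2.
H_1: b_1 = 9 − 5 − 3 = 1; torsion from ∂_2 factors > 1: none. So H_1 ≅ Z.
H_2: b_2 = 3 − 3 − 0 = 0; torsion from ∂_3 factors > 1: none. So H_2 ≅ 0.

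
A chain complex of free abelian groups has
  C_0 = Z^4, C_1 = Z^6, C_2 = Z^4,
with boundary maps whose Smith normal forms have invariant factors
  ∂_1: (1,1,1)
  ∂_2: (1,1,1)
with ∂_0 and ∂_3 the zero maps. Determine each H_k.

H_0: b_0 = 4 − 0 − 3 = 1; torsion from ∂_1 factors > 1: none. So H_0 = Z.
H_1: b_1 = 6 − 3 − 3 = 0; torsion from ∂_2 factors > 1: none. So H_1 = 0.
H_2: b_2 = 4 − 3 − 0 = 1; torsion from ∂_3 factors > 1: none. So H_2 = Z.

H_0 = Z,  H_1 = 0,  H_2 = Z.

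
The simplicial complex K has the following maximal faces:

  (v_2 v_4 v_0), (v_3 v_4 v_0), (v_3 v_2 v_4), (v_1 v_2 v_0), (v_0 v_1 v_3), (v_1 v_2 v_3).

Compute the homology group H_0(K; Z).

H_0 = Z.

We work with the vertex ordering v_0 < v_1 < v_2 < v_3 < v_4. The simplices of K, each written with vertices in increasing order, are:

  0-simplices (5): [v_0], [v_1], [v_2], [v_3], [v_4]
  1-simplices (9): [v_0,v_1], [v_0,v_2], [v_0,v_3], [v_0,v_4], [v_1,v_2], [v_1,v_3], [v_2,v_3], [v_2,v_4], [v_3,v_4]
  2-simplices (6): [v_0,v_1,v_2], [v_0,v_1,v_3], [v_0,v_2,v_4], [v_0,v_3,v_4], [v_1,v_2,v_3], [v_2,v_3,v_4]

giving chain groups C_0 ≅ Z^5, C_1 ≅ Z^9, C_2 ≅ Z^6.

The boundary map ∂_1: C_1 → C_0 maps an edge to its endpoints' difference, ∂[p,q] = q − p. For instance
  ∂[v_0,v_1] = [v_1] − [v_0].
The resulting 5×9 matrix has rank 4, and its Smith normal form has invariant factors (1,1,1,1).

Boundary ∂_2: C_2 → C_1 acts by ∂[p,q,r] = [q,r] − [p,r] + [p,q]. For instance
  ∂[v_0,v_2,v_4] = [v_2,v_4] − [v_0,v_4] + [v_0,v_2],
  ∂[v_2,v_3,v_4] = [v_3,v_4] − [v_2,v_4] + [v_2,v_3].
The resulting 9×6 matrix has rank 5, and its Smith normal form has invariant factors (1,1,1,1,1).

Computing H_k = (kernel of ∂_k) / (image of ∂_{k+1}):

  H_0: rank C_0 − rank ∂_1 = 5 − 4 = 1, and the invariant factors of ∂_1 are all 1, so H_0 ≅ Z.

(K is a triangulation of the 2-sphere S^2.)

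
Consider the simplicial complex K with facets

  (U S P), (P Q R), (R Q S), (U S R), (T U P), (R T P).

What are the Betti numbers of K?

Order the vertices as P < Q < R < S < T < U. Listing each simplex with vertices in this order, K has dimension 2 with simplices:

  0-simplices (6): P, Q, R, S, T, U
  1-simplices (12): PQ, PR, PS, PT, PU, QR, QS, RS, RT, RU, SU, TU
  2-simplices (6): PQR, PRT, PSU, PTU, QRS, RSU

giving chain groups C_0 ≅ Z^6, C_1 ≅ Z^12, C_2 ≅ Z^6.

∂_1: C_1 → C_0 is given by ∂[p,q] = [q] − [p]. For instance
  ∂QR = R − Q.
The resulting 6×12 matrix has rank 5, and its Smith normal form has invariant factors (1,1,1,1,1).

Boundary ∂_2: C_2 → C_1 maps a triangle to the signed sum of its edges. For instance
  ∂PTU = TU − PU + PT,
  ∂QRS = RS − QS + QR.
As a 12×6 matrix over Z this has rank 6, with invariant factors (1,1,1,1,1,1).

From H_k ≅ ker(∂_k) / im(∂_{k+1}) we obtain:

  H_0: rank C_0 − rank ∂_1 = 6 − 5 = 1, and the invariant factors of ∂_1 are all 1, so H_0 = Z.
  H_1: rank ker ∂_1 − rank ∂_2 = (12 − 5) − 6 = 1, and the invariant factors of ∂_2 are all 1, so H_1 = Z.
  H_2: rank ker ∂_2 − rank ∂_3 = (6 − 6) − 0 = 0, and there is no ∂_3, so H_2 = 0.

Hence the Betti numbers are b_0 = 1, b_1 = 1, b_2 = 0.

b_0 = 1, b_1 = 1, b_2 = 0.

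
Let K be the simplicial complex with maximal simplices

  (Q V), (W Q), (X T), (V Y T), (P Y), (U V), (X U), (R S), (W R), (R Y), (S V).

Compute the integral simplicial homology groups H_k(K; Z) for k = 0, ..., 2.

We work with the vertex ordering P < Q < R < S < T < U < V < W < X < Y. The simplices of K, each written with vertices in increasing order, are:

  0-simplices (10): P, Q, R, S, T, U, V, W, X, Y
  1-simplices (13): PY, QV, QW, RS, RW, RY, SV, TV, TX, TY, UV, UX, VY
  2-simplices (1): TVY

Hence C_0 ≅ Z^10, C_1 ≅ Z^13, C_2 ≅ Z^1.

∂_1: C_1 → C_0 maps an edge to its endpoints' difference, ∂[p,q] = q − p. For instance
  ∂VY = Y − V.
This gives a 10×13 integer matrix of rank 9; reducing to Smith normal form yields diagonal entries (1,1,1,1,1,1,1,1,1).

Boundary ∂_2: C_2 → C_1 acts by ∂[p,q,r] = [q,r] − [p,r] + [p,q]. For instance
  ∂TVY = VY − TY + TV.
The 13×1 boundary matrix has rank 1 and Smith normal form diag(1).

Now H_k = ker ∂_k / im ∂_{k+1}, so:

  H_0: rank C_0 − rank ∂_1 = 10 − 9 = 1, and the invariant factors of ∂_1 are all 1, so H_0 ≅ Z.
  H_1: rank ker ∂_1 − rank ∂_2 = (13 − 9) − 1 = 3, and the invariant factors of ∂_2 are all 1, so H_1 ≅ Z^3.
  H_2: rank ker ∂_2 − rank ∂_3 = (1 − 1) − 0 = 0, and there is no ∂_3, so H_2 ≅ 0.

H_0 = Z,  H_1 = Z^3,  H_2 = 0.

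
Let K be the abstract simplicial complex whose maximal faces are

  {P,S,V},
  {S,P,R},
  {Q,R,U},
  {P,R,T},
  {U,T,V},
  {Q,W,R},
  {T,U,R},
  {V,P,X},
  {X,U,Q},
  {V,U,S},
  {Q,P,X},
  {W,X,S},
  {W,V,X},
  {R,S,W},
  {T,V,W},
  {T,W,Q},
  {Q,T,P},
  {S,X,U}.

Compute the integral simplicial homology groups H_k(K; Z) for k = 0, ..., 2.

H_0 = Z,  H_1 = Z ⊕ Z/2Z,  H_2 = 0.

Order the vertices as P < Q < R < S < T < U < V < W < X. Listing each simplex with vertices in this order, K has dimension 2 with simplices:

  0-simplices (9): P, Q, R, S, T, U, V, W, X
  1-simplices (27): PQ, PR, PS, PT, PV, PX, QR, QT, QU, QW, QX, RS, RT, RU, RW, SU, SV, SW, SX, TU, TV, TW, UV, UX, VW, VX, WX
  2-simplices (18): PQT, PQX, PRS, PRT, PSV, PVX, QRU, QRW, QTW, QUX, RSW, RTU, SUV, SUX, SWX, TUV, TVW, VWX

so the chain groups are C_0 ≅ Z^9, C_1 ≅ Z^27, C_2 ≅ Z^18.

∂_1: C_1 → C_0 sends each edge [p,q] (with p < q) to q − p. For instance
  ∂RT = T − R.
As a 9×27 matrix over Z this has rank 8, with invariant factors (1,1,1,1,1,1,1,1).

Boundary ∂_2: C_2 → C_1 maps a triangle to the signed sum of its edges. For instance
  ∂QRW = RW − QW + QR,
  ∂PVX = VX − PX + PV.
As a 27×18 matrix over Z this has rank 18, with invariant factors (1,1,1,1,1,1,1,1,1,1,1,1,1,1,1,1,1,2).

From H_k ≅ ker(∂_k) / im(∂_{k+1}) we obtain:

  H_0: rank C_0 − rank ∂_1 = 9 − 8 = 1, and the invariant factors of ∂_1 are all 1, so H_0 = Z.
  H_1: rank ker ∂_1 − rank ∂_2 = (27 − 8) − 18 = 1, and ∂_2 has invariant factor 2 > 1, so H_1 = Z ⊕ Z/2Z.
  H_2: rank ker ∂_2 − rank ∂_3 = (18 − 18) − 0 = 0, and there is no ∂_3, so H_2 = 0.

As a check, the Euler characteristic is 9 − 27 + 18 = 0, which agrees with 1 − 1 + 0 = 0.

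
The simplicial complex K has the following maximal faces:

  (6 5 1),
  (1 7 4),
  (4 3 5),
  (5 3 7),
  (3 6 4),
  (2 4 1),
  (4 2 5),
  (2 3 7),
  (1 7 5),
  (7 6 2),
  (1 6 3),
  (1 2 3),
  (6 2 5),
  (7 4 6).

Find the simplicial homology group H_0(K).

We work with the vertex ordering 1 < 2 < 3 < 4 < 5 < 6 < 7. The simplices of K, each written with vertices in increasing order, are:

  0-simplices (7): [1], [2], [3], [4], [5], [6], [7]
  1-simplices (21): [1,2], [1,3], [1,4], [1,5], [1,6], [1,7], [2,3], [2,4], [2,5], [2,6], [2,7], [3,4], [3,5], [3,6], [3,7], [4,5], [4,6], [4,7], [5,6], [5,7], [6,7]
  2-simplices (14): [1,2,3], [1,2,4], [1,3,6], [1,4,7], [1,5,6], [1,5,7], [2,3,7], [2,4,5], [2,5,6], [2,6,7], [3,4,5], [3,4,6], [3,5,7], [4,6,7]

giving chain groups C_0 ≅ Z^7, C_1 ≅ Z^21, C_2 ≅ Z^14.

∂_1: C_1 → C_0 sends each edge [p,q] (with p < q) to q − p. For instance
  ∂[3,4] = [4] − [3].
The 7×21 boundary matrix has rank 6 and Smith normal form diag(1,1,1,1,1,1).

∂_2: C_2 → C_1 acts by ∂[p,q,r] = [q,r] − [p,r] + [p,q]. For instance
  ∂[1,4,7] = [4,7] − [1,7] + [1,4],
  ∂[1,2,4] = [2,4] − [1,4] + [1,2].
As a 21×14 matrix over Z this has rank 13, with invariant factors (1,1,1,1,1,1,1,1,1,1,1,1,1).

Computing H_k = (kernel of ∂_k) / (image of ∂_{k+1}):

  H_0: rank C_0 − rank ∂_1 = 7 − 6 = 1, and the invariant factors of ∂_1 are all 1, so H_0 ≅ Z.

(K is a triangulation of the torus T^2.)

H_0 ≅ Z.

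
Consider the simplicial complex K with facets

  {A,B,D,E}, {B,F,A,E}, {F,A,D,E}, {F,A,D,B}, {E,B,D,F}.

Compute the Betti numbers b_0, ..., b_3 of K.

b_0 = 1, b_1 = 0, b_2 = 0, b_3 = 1.

Fix the vertex order A < B < D < E < F and write every simplex with vertices in increasing order. Then dim K = 3 and the simplices of K are:

  0-simplices (5): A, B, D, E, F
  1-simplices (10): AB, AD, AE, AF, BD, BE, BF, DE, DF, EF
  2-simplices (10): ABD, ABE, ABF, ADE, ADF, AEF, BDE, BDF, BEF, DEF
  3-simplices (5): ABDE, ABDF, ABEF, ADEF, BDEF

Hence C_0 ≅ Z^5, C_1 ≅ Z^10, C_2 ≅ Z^10, C_3 ≅ Z^5.

The boundary map ∂_1: C_1 → C_0 sends each edge [p,q] (with p < q) to q − p. For instance
  ∂BF = F − B.
The resulting 5×10 matrix has rank 4, and its Smith normal form has invariant factors (1,1,1,1).

∂_2: C_2 → C_1 maps a triangle to the signed sum of its edges. For instance
  ∂ADF = DF − AF + AD,
  ∂ABD = BD − AD + AB.
The resulting 10×10 matrix has rank 6, and its Smith normal form has invariant factors (1,1,1,1,1,1).

∂_3: C_3 → C_2 sends each 3-simplex σ to the alternating sum Σ_i (−1)^i (σ with its i-th vertex removed). For instance
  ∂ABDE = BDE − ADE + ABE − ABD,
  ∂BDEF = DEF − BEF + BDF − BDE.
As a 10×5 matrix over Z this has rank 4, with invariant factors (1,1,1,1).

Reading off H_k = ker ∂_k / im ∂_{k+1}:

  H_0: rank C_0 − rank ∂_1 = 5 − 4 = 1, and the invariant factors of ∂_1 are all 1, so H_0 = Z.
  H_1: rank ker ∂_1 − rank ∂_2 = (10 − 4) − 6 = 0, and the invariant factors of ∂_2 are all 1, so H_1 = 0.
  H_2: rank ker ∂_2 − rank ∂_3 = (10 − 6) − 4 = 0, and the invariant factors of ∂_3 are all 1, so H_2 = 0.
  H_3: rank ker ∂_3 − rank ∂_4 = (5 − 4) − 0 = 1, and there is no ∂_4, so H_3 = Z.

Hence the Betti numbers are b_0 = 1, b_1 = 0, b_2 = 0, b_3 = 1.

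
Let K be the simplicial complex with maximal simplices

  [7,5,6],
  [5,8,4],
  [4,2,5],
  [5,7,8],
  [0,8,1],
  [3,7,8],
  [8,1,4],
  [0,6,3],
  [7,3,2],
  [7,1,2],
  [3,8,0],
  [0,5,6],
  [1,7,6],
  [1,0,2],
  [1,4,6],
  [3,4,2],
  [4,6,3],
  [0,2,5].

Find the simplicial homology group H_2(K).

Fix the vertex order 0 < 1 < 2 < 3 < 4 < 5 < 6 < 7 < 8 and write every simplex with vertices in increasing order. Then dim K = 2 and the simplices of K are:

  0-simplices (9): [0], [1], [2], [3], [4], [5], [6], [7], [8]
  1-simplices (27): (27 of them)
  2-simplices (18): [0,1,2], [0,1,8], [0,2,5], [0,3,6], [0,3,8], [0,5,6], [1,2,7], [1,4,6], [1,4,8], [1,6,7], [2,3,4], [2,3,7], [2,4,5], [3,4,6], [3,7,8], [4,5,8], [5,6,7], [5,7,8]

giving chain groups C_0 ≅ Z^9, C_1 ≅ Z^27, C_2 ≅ Z^18.

Boundary ∂_1: C_1 → C_0 sends each edge [p,q] (with p < q) to q − p. For instance
  ∂[3,8] = [8] − [3].
The resulting 9×27 matrix has rank 8, and its Smith normal form has invariant factors (1,1,1,1,1,1,1,1).

Boundary ∂_2: C_2 → C_1 sends each 2-simplex [p,q,r] to [q,r] − [p,r] + [p,q]. For instance
  ∂[1,4,8] = [4,8] − [1,8] + [1,4],
  ∂[1,6,7] = [6,7] − [1,7] + [1,6].
The 27×18 boundary matrix has rank 17 and Smith normal form diag(1,1,1,1,1,1,1,1,1,1,1,1,1,1,1,1,1).

Reading off H_k = ker ∂_k / im ∂_{k+1}:

  H_2: rank ker ∂_2 − rank ∂_3 = (18 − 17) − 0 = 1, and there is no ∂_3, so H_2 = Z.

H_2 = Z.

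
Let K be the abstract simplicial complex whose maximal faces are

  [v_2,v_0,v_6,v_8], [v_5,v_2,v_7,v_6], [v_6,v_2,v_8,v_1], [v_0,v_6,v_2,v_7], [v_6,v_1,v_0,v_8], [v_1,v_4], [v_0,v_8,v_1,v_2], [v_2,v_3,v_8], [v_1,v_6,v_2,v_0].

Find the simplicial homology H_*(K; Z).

Order the vertices as v_0 < v_1 < v_2 < v_3 < v_4 < v_5 < v_6 < v_7 < v_8. Listing each simplex with vertices in this order, K has dimension 3 with simplices:

  0-simplices (9): [v_0], [v_1], [v_2], [v_3], [v_4], [v_5], [v_6], [v_7], [v_8]
  1-simplices (19): (19 of them)
  2-simplices (17): (17 of them)
  3-simplices (7): [v_0,v_1,v_2,v_6], [v_0,v_1,v_2,v_8], [v_0,v_1,v_6,v_8], [v_0,v_2,v_6,v_7], [v_0,v_2,v_6,v_8], [v_1,v_2,v_6,v_8], [v_2,v_5,v_6,v_7]

Hence C_0 ≅ Z^9, C_1 ≅ Z^19, C_2 ≅ Z^17, C_3 ≅ Z^7.

Boundary ∂_1: C_1 → C_0 sends each edge [p,q] (with p < q) to q − p. For instance
  ∂[v_1,v_6] = [v_6] − [v_1].
The resulting 9×19 matrix has rank 8, and its Smith normal form has invariant factors (1,1,1,1,1,1,1,1).

Boundary ∂_2: C_2 → C_1 acts by ∂[p,q,r] = [q,r] − [p,r] + [p,q]. For instance
  ∂[v_2,v_3,v_8] = [v_3,v_8] − [v_2,v_8] + [v_2,v_3],
  ∂[v_1,v_2,v_6] = [v_2,v_6] − [v_1,v_6] + [v_1,v_2].
The 19×17 boundary matrix has rank 11 and Smith normal form diag(1,1,1,1,1,1,1,1,1,1,1).

The boundary map ∂_3: C_3 → C_2 sends each 3-simplex σ to the alternating sum Σ_i (−1)^i (σ with its i-th vertex removed). For instance
  ∂[v_1,v_2,v_6,v_8] = [v_2,v_6,v_8] − [v_1,v_6,v_8] + [v_1,v_2,v_8] − [v_1,v_2,v_6],
  ∂[v_0,v_1,v_2,v_6] = [v_1,v_2,v_6] − [v_0,v_2,v_6] + [v_0,v_1,v_6] − [v_0,v_1,v_2].
As a 17×7 matrix over Z this has rank 6, with invariant factors (1,1,1,1,1,1).

Computing H_k = (kernel of ∂_k) / (image of ∂_{k+1}):

  H_0: rank C_0 − rank ∂_1 = 9 − 8 = 1, and the invariant factors of ∂_1 are all 1, so H_0 = Z.
  H_1: rank ker ∂_1 − rank ∂_2 = (19 − 8) − 11 = 0, and the invariant factors of ∂_2 are all 1, so H_1 = 0.
  H_2: rank ker ∂_2 − rank ∂_3 = (17 − 11) − 6 = 0, and the invariant factors of ∂_3 are all 1, so H_2 = 0.
  H_3: rank ker ∂_3 − rank ∂_4 = (7 − 6) − 0 = 1, and there is no ∂_4, so H_3 = Z.

As a check, the Euler characteristic is 9 − 19 + 17 − 7 = 0, which agrees with 1 − 0 + 0 − 1 = 0.

H_0 = Z,  H_1 = 0,  H_2 = 0,  H_3 = Z.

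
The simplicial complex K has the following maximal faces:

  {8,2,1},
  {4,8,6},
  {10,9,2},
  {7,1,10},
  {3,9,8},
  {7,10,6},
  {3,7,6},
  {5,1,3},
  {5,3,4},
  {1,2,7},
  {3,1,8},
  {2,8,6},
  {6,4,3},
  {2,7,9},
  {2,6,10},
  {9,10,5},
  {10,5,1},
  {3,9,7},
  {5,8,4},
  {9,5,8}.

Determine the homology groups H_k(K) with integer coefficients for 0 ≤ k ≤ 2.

Fix the vertex order 1 < 2 < 3 < 4 < 5 < 6 < 7 < 8 < 9 < 10 and write every simplex with vertices in increasing order. Then dim K = 2 and the simplices of K are:

  0-simplices (10): [1], [2], [3], [4], [5], [6], [7], [8], [9], [10]
  1-simplices (30): (30 of them)
  2-simplices (20): (20 of them)

giving chain groups C_0 ≅ Z^10, C_1 ≅ Z^30, C_2 ≅ Z^20.

∂_1: C_1 → C_0 sends each edge [p,q] (with p < q) to q − p.
This gives a 10×30 integer matrix of rank 9; reducing to Smith normal form yields diagonal entries (1,1,1,1,1,1,1,1,1).

The boundary map ∂_2: C_2 → C_1 acts by ∂[p,q,r] = [q,r] − [p,r] + [p,q]. For instance
  ∂[1,5,10] = [5,10] − [1,10] + [1,5],
  ∂[5,9,10] = [9,10] − [5,10] + [5,9].
The 30×20 boundary matrix has rank 20 and Smith normal form diag(1,1,1,1,1,1,1,1,1,1,1,1,1,1,1,1,1,1,1,2).

Reading off H_k = ker ∂_k / im ∂_{k+1}:

  H_0: rank C_0 − rank ∂_1 = 10 − 9 = 1, and the invariant factors of ∂_1 are all 1, so H_0 ≅ Z.
  H_1: rank ker ∂_1 − rank ∂_2 = (30 − 9) − 20 = 1, and ∂_2 has invariant factor 2 > 1, so H_1 ≅ Z × Z/2.
  H_2: rank ker ∂_2 − rank ∂_3 = (20 − 20) − 0 = 0, and there is no ∂_3, so H_2 ≅ 0.

H_0 = Z,  H_1 = Z × Z/2,  H_2 = 0.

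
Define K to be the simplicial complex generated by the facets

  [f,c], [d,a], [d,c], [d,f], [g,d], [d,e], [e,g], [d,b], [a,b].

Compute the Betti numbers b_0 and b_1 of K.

Fix the vertex order a < b < c < d < e < f < g and write every simplex with vertices in increasing order. Then dim K = 1 and the simplices of K are:

  0-simplices (7): a, b, c, d, e, f, g
  1-simplices (9): ab, ad, bd, cd, cf, de, df, dg, eg

so the chain groups are C_0 ≅ Z^7, C_1 ≅ Z^9.

∂_1: C_1 → C_0 sends each edge [p,q] (with p < q) to q − p. For instance
  ∂eg = g − e.
As a 7×9 matrix over Z this has rank 6, with invariant factors (1,1,1,1,1,1).

Reading off H_k = ker ∂_k / im ∂_{k+1}:

  H_0: rank C_0 − rank ∂_1 = 7 − 6 = 1, and the invariant factors of ∂_1 are all 1, so H_0 ≅ Z.
  H_1: rank ker ∂_1 − rank ∂_2 = (9 − 6) − 0 = 3, and there is no ∂_2, so H_1 ≅ Z^3.

As a check, the Euler characteristic is 7 − 9 = -2, which agrees with 1 − 3 = -2.

Hence the Betti numbers are b_0 = 1, b_1 = 3.

b_0 = 1, b_1 = 3.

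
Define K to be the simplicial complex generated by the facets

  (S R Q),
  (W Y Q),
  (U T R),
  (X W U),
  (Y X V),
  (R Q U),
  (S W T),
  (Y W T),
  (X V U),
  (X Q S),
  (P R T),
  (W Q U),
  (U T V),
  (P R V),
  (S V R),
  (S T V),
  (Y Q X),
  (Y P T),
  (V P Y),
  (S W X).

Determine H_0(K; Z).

H_0 = Z.

We work with the vertex ordering P < Q < R < S < T < U < V < W < X < Y. The simplices of K, each written with vertices in increasing order, are:

  0-simplices (10): P, Q, R, S, T, U, V, W, X, Y
  1-simplices (30): PR, PT, PV, PY, QR, QS, QU, QW, QX, QY, RS, RT, RU, RV, ST, SV, SW, SX, TU, TV, TW, TY, UV, UW, UX, VX, VY, WX, WY, XY
  2-simplices (20): PRT, PRV, PTY, PVY, QRS, QRU, QSX, QUW, QWY, QXY, RSV, RTU, STV, STW, SWX, TUV, TWY, UVX, UWX, VXY

giving chain groups C_0 ≅ Z^10, C_1 ≅ Z^30, C_2 ≅ Z^20.

Boundary ∂_1: C_1 → C_0 is given by ∂[p,q] = [q] − [p]. For instance
  ∂QR = R − Q.
As a 10×30 matrix over Z this has rank 9, with invariant factors (1,1,1,1,1,1,1,1,1).

The boundary map ∂_2: C_2 → C_1 maps a triangle to the signed sum of its edges. For instance
  ∂UWX = WX − UX + UW,
  ∂QWY = WY − QY + QW.
The 30×20 boundary matrix has rank 20 and Smith normal form diag(1,1,1,1,1,1,1,1,1,1,1,1,1,1,1,1,1,1,1,2).

Computing H_k = (kernel of ∂_k) / (image of ∂_{k+1}):

  H_0: rank C_0 − rank ∂_1 = 10 − 9 = 1, and the invariant factors of ∂_1 are all 1, so H_0 = Z.

(K is a triangulation of the Klein bottle.)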